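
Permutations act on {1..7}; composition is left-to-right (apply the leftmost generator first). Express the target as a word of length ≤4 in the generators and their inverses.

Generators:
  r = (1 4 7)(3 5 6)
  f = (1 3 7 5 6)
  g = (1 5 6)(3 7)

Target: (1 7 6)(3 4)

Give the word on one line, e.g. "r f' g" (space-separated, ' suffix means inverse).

  after f': (1 6 5 7 3)
  after r: (1 3 4 7 5)
  after g: (1 7 6)(3 4)

f' r g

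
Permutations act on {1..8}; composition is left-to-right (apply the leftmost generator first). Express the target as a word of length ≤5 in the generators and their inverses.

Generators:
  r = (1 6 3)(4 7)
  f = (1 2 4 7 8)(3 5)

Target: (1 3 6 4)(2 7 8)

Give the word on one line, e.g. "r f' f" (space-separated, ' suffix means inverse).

  after r': (1 3 6)(4 7)
  after f: (1 5 3 6 2 4 8)
  after f: (1 3 6 4)(2 7 8)

r' f f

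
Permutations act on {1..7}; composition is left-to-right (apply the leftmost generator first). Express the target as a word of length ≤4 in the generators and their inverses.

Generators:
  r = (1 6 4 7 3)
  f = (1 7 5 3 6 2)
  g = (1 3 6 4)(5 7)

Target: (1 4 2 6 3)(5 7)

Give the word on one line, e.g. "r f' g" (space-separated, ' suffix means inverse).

  after r': (1 3 7 4 6)
  after g': (3 5 7 6 4)
  after g': (1 4)(3 7)
  after f': (1 4 2 6 3)(5 7)

r' g' g' f'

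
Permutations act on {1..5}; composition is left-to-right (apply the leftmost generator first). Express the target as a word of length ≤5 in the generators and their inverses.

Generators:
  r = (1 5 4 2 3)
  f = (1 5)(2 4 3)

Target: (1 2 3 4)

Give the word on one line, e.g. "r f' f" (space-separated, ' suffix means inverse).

  after f: (1 5)(2 4 3)
  after r: (1 4)
  after f: (1 3 2 4 5)
  after f: (1 2 3 4)

f r f f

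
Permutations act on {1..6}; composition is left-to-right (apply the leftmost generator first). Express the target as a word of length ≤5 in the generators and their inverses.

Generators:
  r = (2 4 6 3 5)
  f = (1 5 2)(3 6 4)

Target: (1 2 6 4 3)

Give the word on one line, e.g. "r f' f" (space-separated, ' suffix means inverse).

r' r' r' f r

  after r': (2 5 3 6 4)
  after r': (2 3 4 5 6)
  after r': (2 6 5 4 3)
  after f: (1 5 3)(2 4 6)
  after r: (1 2 6 4 3)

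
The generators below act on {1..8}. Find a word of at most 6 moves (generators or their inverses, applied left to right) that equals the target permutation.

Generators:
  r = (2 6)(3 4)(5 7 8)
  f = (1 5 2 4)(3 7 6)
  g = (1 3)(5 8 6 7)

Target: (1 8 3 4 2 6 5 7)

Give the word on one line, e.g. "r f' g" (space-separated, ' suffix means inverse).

f r' f f

  after f: (1 5 2 4)(3 7 6)
  after r': (1 8 7 2 3 5 6 4)
  after f: (1 8 6)(2 7 4 5 3)
  after f: (1 8 3 4 2 6 5 7)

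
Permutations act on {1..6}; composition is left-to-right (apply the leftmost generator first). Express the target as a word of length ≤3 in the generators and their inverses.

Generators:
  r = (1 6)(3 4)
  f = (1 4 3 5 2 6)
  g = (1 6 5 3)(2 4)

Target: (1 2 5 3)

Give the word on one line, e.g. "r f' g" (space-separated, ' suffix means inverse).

  after r: (1 6)(3 4)
  after f': (1 2 5 3)

r f'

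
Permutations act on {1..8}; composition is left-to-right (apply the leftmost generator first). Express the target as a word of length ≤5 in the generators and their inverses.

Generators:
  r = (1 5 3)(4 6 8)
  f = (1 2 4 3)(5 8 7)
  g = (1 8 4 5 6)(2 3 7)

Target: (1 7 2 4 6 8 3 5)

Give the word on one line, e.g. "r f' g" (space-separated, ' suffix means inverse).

f f g' f

  after f: (1 2 4 3)(5 8 7)
  after f: (1 4)(2 3)(5 7 8)
  after g': (1 8 4 6 5 3 7)
  after f: (1 7 2 4 6 8 3 5)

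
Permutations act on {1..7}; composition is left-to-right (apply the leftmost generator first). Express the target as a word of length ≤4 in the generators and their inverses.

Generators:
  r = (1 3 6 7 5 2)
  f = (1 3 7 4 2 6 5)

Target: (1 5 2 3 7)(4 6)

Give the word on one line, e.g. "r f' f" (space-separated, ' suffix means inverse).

r' f f

  after r': (1 2 5 7 6 3)
  after f: (1 6 7 5 4 2)
  after f: (1 5 2 3 7)(4 6)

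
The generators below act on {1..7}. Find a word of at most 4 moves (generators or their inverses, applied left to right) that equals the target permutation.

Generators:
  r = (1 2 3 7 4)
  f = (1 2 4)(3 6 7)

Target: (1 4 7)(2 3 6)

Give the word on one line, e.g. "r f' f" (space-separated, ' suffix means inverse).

  after r: (1 2 3 7 4)
  after f: (1 4 2 6 7)
  after r: (2 6 4 3 7)
  after f': (1 4 7)(2 3 6)

r f r f'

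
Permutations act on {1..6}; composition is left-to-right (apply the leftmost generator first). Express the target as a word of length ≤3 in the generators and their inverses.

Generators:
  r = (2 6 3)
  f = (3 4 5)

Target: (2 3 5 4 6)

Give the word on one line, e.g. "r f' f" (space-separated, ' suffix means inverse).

  after f': (3 5 4)
  after r: (2 6 3 5 4)
  after r: (2 3 5 4 6)

f' r r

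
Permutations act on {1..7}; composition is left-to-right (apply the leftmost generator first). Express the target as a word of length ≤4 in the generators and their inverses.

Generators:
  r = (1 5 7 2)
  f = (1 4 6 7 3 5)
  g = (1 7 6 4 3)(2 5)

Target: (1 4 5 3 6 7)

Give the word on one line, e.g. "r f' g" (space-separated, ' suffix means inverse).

g g f'

  after g: (1 7 6 4 3)(2 5)
  after g: (1 6 3 7 4)
  after f': (1 4 5 3 6 7)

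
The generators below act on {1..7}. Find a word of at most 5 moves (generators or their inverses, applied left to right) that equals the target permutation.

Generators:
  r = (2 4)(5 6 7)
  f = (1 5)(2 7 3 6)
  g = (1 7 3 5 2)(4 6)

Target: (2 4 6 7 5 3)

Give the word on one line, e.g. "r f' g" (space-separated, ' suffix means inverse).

g g f' r f'

  after g: (1 7 3 5 2)(4 6)
  after g: (1 3 2 7 5)
  after f': (1 7)(3 6)
  after r: (1 5 6 3 7)(2 4)
  after f': (2 4 6 7 5 3)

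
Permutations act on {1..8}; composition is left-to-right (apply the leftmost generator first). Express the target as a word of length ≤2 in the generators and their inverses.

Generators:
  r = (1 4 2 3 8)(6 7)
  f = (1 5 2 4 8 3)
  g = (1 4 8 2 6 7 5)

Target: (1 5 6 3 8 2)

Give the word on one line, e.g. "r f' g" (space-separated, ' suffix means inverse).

  after g': (1 5 7 6 2 8 4)
  after r: (1 5 6 3 8 2)

g' r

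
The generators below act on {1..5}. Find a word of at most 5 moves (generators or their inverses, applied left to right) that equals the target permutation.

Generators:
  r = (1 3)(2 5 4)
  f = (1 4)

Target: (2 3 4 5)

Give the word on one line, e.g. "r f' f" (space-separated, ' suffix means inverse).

r' f' r r r

  after r': (1 3)(2 4 5)
  after f': (1 3 4 5 2)
  after r: (2 3)
  after r: (1 3 5 4 2)
  after r: (2 3 4 5)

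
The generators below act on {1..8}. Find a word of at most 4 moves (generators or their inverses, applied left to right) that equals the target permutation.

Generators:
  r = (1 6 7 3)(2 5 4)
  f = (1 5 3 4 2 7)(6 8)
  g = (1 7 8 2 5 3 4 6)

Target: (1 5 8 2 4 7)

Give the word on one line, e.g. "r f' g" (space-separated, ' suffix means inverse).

f' r f'

  after f': (1 7 2 4 3 5)(6 8)
  after r: (1 3 4)(5 6 8 7)
  after f': (1 5 8 2 4 7)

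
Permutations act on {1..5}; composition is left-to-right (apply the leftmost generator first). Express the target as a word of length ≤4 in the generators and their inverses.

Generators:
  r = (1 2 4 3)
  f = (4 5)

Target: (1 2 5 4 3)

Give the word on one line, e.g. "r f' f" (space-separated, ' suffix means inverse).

  after r: (1 2 4 3)
  after f': (1 2 5 4 3)

r f'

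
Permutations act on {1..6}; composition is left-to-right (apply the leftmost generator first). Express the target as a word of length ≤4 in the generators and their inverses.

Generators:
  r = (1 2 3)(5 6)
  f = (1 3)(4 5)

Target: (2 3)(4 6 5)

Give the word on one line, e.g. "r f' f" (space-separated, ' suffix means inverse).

f' r

  after f': (1 3)(4 5)
  after r: (2 3)(4 6 5)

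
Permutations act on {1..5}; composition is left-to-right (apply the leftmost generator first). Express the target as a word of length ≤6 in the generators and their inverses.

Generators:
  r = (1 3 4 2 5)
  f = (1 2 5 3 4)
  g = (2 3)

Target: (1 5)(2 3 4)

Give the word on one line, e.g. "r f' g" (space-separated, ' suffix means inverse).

  after f': (1 4 3 5 2)
  after r': (1 3 2 5 4)
  after g: (1 2 5 4)
  after f: (1 5)(2 3 4)

f' r' g f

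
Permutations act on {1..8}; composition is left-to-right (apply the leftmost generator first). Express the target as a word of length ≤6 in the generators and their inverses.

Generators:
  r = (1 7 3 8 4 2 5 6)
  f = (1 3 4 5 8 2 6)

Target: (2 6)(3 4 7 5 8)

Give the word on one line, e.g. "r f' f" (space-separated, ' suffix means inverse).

r f' r' f' r

  after r: (1 7 3 8 4 2 5 6)
  after f': (1 7)(2 4 8 3 5)
  after r': (2 8 7 6 5 4 3)
  after f': (1 6 4)(2 5 3 8 7)
  after r: (2 6)(3 4 7 5 8)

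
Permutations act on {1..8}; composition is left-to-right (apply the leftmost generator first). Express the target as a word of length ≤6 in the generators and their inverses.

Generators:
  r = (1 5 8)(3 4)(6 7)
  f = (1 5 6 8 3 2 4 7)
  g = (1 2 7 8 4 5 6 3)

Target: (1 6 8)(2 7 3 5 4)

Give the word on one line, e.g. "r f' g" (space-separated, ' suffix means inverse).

  after g: (1 2 7 8 4 5 6 3)
  after f: (1 4 6 2)(3 5 8 7)
  after r: (1 3 8 6 2 5)(4 7)
  after f': (1 8 5 7 2)(3 6)
  after f': (1 6 8)(2 7 3 5 4)

g f r f' f'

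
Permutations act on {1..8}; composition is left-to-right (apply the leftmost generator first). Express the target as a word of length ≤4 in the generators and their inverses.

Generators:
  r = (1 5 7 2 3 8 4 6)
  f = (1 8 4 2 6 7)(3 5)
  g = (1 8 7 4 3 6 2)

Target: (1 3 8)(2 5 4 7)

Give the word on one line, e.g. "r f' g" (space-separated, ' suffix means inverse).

g r g

  after g: (1 8 7 4 3 6 2)
  after r: (1 4 8 2 5 7 6 3)
  after g: (1 3 8)(2 5 4 7)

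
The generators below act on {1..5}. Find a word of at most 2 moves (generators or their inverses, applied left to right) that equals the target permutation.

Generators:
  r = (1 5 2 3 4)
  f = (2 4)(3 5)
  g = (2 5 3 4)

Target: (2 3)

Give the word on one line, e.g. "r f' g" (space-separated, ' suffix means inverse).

  after g: (2 5 3 4)
  after f: (2 3)

g f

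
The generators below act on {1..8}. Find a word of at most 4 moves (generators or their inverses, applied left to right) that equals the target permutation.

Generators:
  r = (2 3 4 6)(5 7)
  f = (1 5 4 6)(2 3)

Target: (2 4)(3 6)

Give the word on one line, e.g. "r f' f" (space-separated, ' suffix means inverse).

  after r: (2 3 4 6)(5 7)
  after r: (2 4)(3 6)

r r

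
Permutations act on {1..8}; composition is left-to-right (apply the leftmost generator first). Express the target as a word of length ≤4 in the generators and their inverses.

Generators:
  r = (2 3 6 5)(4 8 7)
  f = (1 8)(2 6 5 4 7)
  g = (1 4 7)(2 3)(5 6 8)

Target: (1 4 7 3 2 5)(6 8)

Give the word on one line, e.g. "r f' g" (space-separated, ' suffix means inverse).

  after r: (2 3 6 5)(4 8 7)
  after f': (1 8 4)(2 3)(5 7)
  after r: (1 7 2 6 5 4)
  after g': (1 4 7 3 2 5)(6 8)

r f' r g'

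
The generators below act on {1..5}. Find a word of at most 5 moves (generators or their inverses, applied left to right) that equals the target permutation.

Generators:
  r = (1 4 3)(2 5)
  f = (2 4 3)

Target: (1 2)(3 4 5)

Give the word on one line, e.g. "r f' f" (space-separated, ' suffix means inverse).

  after f': (2 3 4)
  after r: (1 4 5 2)
  after f': (1 2)(3 4 5)

f' r f'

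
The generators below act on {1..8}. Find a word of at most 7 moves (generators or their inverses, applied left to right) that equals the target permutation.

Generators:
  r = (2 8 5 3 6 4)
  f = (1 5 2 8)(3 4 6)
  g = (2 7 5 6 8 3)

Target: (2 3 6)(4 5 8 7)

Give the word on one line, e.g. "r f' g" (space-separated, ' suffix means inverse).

g r g r' g

  after g: (2 7 5 6 8 3)
  after r: (2 7 3 8 6 5 4)
  after g: (2 5 4 7)
  after r': (2 8)(3 5 6)(4 7)
  after g: (2 3 6)(4 5 8 7)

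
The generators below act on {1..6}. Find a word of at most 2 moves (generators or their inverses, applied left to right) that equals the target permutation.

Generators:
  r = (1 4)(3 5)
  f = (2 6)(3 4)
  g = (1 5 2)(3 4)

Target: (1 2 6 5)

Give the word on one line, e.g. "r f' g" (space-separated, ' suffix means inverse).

f g'

  after f: (2 6)(3 4)
  after g': (1 2 6 5)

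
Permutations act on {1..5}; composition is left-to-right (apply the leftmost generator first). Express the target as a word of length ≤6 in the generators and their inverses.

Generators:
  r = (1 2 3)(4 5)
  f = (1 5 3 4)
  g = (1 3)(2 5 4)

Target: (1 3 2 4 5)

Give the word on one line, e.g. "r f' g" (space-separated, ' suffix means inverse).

g' r f' f'

  after g': (1 3)(2 4 5)
  after r: (2 5 3)
  after f': (1 4 3 2)
  after f': (1 3 2 4 5)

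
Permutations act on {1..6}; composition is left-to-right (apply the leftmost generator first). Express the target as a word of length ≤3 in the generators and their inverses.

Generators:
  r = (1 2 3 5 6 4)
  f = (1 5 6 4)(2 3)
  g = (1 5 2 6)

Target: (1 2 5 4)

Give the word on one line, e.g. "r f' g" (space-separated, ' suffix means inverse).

  after f': (1 4 6 5)(2 3)
  after f': (1 6)(4 5)
  after g': (1 2 5 4)

f' f' g'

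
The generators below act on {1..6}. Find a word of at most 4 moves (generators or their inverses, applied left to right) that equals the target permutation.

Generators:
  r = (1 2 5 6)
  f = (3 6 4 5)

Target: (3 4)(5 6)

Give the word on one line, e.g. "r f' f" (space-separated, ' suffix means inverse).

f f

  after f: (3 6 4 5)
  after f: (3 4)(5 6)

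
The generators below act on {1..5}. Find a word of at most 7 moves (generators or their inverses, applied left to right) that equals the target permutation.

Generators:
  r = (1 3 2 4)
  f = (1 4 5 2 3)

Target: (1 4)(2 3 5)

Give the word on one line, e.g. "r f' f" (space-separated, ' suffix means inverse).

f r' f r' r'

  after f: (1 4 5 2 3)
  after r': (1 2)(3 4 5)
  after f: (1 3 5)(2 4)
  after r': (3 5 4)
  after r': (1 4)(2 3 5)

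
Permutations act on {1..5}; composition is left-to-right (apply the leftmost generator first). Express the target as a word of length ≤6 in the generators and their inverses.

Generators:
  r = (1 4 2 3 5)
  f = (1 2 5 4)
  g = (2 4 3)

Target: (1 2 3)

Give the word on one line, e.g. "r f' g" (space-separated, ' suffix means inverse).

  after f: (1 2 5 4)
  after r': (1 4 5)(2 3)
  after g: (1 3 4 5)
  after r: (1 5 4)(2 3)
  after f': (1 2 3)

f r' g r f'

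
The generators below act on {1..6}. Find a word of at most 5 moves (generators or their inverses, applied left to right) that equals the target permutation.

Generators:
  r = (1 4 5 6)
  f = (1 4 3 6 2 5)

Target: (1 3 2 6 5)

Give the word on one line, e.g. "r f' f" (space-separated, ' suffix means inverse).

  after f': (1 5 2 6 3 4)
  after r: (1 6 3 5 2)
  after f': (1 3 2 5 6 4)
  after r: (1 3 2 6 5)

f' r f' r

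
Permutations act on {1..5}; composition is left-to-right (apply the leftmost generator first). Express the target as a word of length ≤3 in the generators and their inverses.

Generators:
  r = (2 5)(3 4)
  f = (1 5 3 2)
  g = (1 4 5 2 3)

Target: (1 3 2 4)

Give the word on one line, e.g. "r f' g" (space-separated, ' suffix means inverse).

  after f: (1 5 3 2)
  after g': (1 4)(2 3 5)
  after r: (1 3 2 4)

f g' r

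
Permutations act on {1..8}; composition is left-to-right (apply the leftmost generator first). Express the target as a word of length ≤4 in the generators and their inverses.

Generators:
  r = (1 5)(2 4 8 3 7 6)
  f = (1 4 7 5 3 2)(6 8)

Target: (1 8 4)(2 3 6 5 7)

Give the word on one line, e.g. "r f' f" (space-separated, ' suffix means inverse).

r f' r f

  after r: (1 5)(2 4 8 3 7 6)
  after f': (1 7 8 5 2)(3 4 6)
  after r: (1 6 7 3 8)(2 5 4)
  after f: (1 8 4)(2 3 6 5 7)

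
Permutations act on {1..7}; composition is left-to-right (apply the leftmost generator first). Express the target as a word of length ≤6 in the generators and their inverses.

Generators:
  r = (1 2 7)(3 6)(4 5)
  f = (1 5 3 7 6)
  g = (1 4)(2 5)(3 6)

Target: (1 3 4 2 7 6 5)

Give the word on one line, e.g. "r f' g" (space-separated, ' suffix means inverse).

  after r': (1 7 2)(3 6)(4 5)
  after f: (1 6 7 2 5 4 3)
  after f: (2 3 5 4 7)
  after r': (1 7)(2 6 3 4)
  after f': (1 3 4 2 7 6 5)

r' f f r' f'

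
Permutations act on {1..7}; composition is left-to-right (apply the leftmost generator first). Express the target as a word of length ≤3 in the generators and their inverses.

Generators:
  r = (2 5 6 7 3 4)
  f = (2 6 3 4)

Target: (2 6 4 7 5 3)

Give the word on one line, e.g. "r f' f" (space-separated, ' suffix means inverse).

r' r' f'

  after r': (2 4 3 7 6 5)
  after r': (2 3 6)(4 7 5)
  after f': (2 6 4 7 5 3)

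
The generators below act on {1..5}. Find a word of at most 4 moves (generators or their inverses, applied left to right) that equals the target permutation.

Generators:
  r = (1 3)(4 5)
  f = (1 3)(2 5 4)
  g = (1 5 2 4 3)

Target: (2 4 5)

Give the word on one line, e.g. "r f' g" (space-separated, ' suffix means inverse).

  after f: (1 3)(2 5 4)
  after f: (2 4 5)

f f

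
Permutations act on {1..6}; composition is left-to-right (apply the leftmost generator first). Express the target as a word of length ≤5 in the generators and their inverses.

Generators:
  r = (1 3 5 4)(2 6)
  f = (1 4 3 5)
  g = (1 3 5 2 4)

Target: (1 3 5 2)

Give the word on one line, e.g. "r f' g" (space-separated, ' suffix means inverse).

  after g: (1 3 5 2 4)
  after r': (2 5 6)
  after f': (1 5 6 2 3 4)
  after r': (1 3 5 2)

g r' f' r'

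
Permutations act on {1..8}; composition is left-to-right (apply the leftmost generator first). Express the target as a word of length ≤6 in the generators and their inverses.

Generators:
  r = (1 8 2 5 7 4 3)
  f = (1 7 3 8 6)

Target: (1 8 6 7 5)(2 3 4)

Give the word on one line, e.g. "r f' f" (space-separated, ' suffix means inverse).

  after f: (1 7 3 8 6)
  after r': (1 5 2 8 6 3)(4 7)
  after r': (1 2)(4 5 8 6)
  after r': (1 8 6 7 5)(2 3 4)

f r' r' r'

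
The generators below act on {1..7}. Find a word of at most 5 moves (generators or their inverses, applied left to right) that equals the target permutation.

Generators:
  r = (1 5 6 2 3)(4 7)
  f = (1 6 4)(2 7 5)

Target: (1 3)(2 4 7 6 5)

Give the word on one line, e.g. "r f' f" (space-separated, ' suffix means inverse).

  after r: (1 5 6 2 3)(4 7)
  after f': (1 7 6 5)(2 3 4)
  after r': (1 4 6)(3 7 5)
  after f: (2 7)(3 5)
  after r': (1 3)(2 4 7 6 5)

r f' r' f r'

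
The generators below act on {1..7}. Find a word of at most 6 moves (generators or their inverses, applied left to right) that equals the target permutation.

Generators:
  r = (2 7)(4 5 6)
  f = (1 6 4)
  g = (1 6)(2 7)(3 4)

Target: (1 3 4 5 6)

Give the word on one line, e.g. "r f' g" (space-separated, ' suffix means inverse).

  after f': (1 4 6)
  after r': (1 6)(2 7)(4 5)
  after f: (1 4 5)(2 7)
  after g': (1 3 4 5 6)

f' r' f g'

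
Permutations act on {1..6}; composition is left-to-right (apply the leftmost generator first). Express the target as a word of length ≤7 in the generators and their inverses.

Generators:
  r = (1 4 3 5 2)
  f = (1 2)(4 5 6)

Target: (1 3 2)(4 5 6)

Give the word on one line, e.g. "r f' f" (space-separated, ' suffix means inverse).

  after r': (1 2 5 3 4)
  after f: (2 6 4)(3 5)
  after r: (1 4)(2 6 3)
  after f: (1 5 6 3)(2 4)
  after r': (1 3 2)(4 5 6)

r' f r f r'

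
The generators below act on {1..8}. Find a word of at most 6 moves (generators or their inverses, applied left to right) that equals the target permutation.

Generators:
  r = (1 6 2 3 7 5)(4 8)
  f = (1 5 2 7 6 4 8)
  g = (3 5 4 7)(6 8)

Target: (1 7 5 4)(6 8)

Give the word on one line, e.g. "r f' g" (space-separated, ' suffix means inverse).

  after r': (1 5 7 3 2 6)(4 8)
  after r': (1 7 2)(3 6 5)
  after r': (1 3)(2 5)(4 8)(6 7)
  after f: (1 3 5 7 4)
  after g': (1 7 5 4)(6 8)

r' r' r' f g'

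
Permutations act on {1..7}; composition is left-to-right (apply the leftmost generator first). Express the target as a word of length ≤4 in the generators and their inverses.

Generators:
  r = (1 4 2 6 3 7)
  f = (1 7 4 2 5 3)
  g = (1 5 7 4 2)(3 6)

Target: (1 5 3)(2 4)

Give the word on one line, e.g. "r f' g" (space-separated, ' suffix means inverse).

  after f': (1 3 5 2 4 7)
  after r: (1 7 4)(3 5 6)
  after g': (1 5 3)(2 4)

f' r g'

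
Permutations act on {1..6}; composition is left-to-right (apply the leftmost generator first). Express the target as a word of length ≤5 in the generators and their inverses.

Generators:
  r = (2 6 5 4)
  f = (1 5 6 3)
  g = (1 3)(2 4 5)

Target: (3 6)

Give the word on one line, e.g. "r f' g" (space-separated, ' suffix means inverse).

r f' g

  after r: (2 6 5 4)
  after f': (1 3 6)(2 5 4)
  after g: (3 6)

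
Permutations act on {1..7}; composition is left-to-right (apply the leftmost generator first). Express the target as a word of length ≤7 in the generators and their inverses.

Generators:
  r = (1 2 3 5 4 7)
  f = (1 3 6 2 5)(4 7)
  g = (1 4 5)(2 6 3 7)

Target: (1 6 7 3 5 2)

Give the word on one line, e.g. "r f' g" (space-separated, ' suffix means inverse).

  after f': (1 5 2 6 3)(4 7)
  after g: (2 3 4)(5 6 7)
  after r: (1 2 5 6)(3 7 4)
  after r: (1 3)(2 4 5 6)
  after g': (1 6 7 3 5 2)

f' g r r g'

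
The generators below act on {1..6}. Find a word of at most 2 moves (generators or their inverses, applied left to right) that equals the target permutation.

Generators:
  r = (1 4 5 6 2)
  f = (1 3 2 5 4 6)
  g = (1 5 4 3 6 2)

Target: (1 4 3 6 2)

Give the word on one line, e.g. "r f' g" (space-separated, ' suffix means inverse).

  after f: (1 3 2 5 4 6)
  after g': (1 4 3 6 2)

f g'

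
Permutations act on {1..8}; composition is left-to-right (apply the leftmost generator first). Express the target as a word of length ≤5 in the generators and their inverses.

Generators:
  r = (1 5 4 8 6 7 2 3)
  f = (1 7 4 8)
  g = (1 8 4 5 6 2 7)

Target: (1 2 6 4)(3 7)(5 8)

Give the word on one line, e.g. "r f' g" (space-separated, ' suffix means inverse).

g f g' r f

  after g: (1 8 4 5 6 2 7)
  after f: (2 4 5 6)
  after g': (1 7 2 8)
  after r: (1 2 6 7 3)(4 8 5)
  after f: (1 2 6 4)(3 7)(5 8)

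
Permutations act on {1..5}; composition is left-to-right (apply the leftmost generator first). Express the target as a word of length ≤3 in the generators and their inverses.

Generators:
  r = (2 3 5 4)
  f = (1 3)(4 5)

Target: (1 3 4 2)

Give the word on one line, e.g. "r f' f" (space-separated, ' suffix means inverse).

r f'

  after r: (2 3 5 4)
  after f': (1 3 4 2)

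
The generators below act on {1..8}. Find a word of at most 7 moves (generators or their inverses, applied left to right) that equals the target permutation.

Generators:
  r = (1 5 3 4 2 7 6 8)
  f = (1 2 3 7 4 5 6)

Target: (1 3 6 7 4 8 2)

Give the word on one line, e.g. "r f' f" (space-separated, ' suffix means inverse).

  after r': (1 8 6 7 2 4 3 5)
  after f': (1 8 5 6 3 4 2 7)
  after r: (2 6 4 7 5 8 3)
  after r: (1 5)(2 8 4 6)(3 7)
  after r: (1 3 6 7 4 8 2)

r' f' r r r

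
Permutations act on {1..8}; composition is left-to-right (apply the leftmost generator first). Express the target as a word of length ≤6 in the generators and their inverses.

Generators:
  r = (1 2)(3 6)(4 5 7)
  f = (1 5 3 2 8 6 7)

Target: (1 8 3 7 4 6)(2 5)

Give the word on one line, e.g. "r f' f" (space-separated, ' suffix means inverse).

  after r: (1 2)(3 6)(4 5 7)
  after f: (1 8 6 2 5)(3 7 4)
  after r: (1 8 3 4 6)(2 7 5)
  after r: (1 8 6 2 4 3 5)
  after r: (1 8 3 7 4 6)(2 5)

r f r r r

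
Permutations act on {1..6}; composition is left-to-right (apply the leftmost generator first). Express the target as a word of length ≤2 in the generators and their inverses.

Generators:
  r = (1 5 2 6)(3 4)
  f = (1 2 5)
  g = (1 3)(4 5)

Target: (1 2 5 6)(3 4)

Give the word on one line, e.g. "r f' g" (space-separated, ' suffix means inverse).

  after f': (1 5 2)
  after r: (1 2 5 6)(3 4)

f' r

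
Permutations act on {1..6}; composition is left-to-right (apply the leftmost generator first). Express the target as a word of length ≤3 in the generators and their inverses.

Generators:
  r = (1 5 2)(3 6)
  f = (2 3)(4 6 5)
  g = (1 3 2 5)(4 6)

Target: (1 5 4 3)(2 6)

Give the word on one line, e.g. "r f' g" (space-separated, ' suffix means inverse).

  after f: (2 3)(4 6 5)
  after r: (1 5 4 3)(2 6)

f r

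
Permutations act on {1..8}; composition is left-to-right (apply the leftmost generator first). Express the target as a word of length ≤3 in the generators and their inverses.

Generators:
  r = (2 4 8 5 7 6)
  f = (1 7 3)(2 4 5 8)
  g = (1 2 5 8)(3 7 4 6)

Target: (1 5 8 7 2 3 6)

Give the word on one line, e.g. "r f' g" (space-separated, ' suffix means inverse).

g r f

  after g: (1 2 5 8)(3 7 4 6)
  after r: (1 4 2 7 8)(3 6)
  after f: (1 5 8 7 2 3 6)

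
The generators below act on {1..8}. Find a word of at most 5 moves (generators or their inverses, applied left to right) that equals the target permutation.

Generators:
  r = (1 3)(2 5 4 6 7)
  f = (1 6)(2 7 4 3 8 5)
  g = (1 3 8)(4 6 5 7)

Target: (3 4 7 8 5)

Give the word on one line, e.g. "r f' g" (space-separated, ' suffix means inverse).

  after g': (1 8 3)(4 7 5 6)
  after f': (1 3 6 7 8 4 2 5)
  after r': (3 4 7 8 5)

g' f' r'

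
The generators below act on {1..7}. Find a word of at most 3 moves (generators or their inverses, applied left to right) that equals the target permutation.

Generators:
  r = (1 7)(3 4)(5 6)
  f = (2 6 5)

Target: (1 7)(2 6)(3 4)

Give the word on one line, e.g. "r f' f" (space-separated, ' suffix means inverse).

r' f

  after r': (1 7)(3 4)(5 6)
  after f: (1 7)(2 6)(3 4)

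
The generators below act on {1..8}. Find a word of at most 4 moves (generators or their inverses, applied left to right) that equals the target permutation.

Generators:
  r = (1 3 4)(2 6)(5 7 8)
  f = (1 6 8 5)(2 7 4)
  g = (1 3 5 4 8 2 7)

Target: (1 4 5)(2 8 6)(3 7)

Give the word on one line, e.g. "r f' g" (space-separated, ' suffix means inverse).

g r

  after g: (1 3 5 4 8 2 7)
  after r: (1 4 5)(2 8 6)(3 7)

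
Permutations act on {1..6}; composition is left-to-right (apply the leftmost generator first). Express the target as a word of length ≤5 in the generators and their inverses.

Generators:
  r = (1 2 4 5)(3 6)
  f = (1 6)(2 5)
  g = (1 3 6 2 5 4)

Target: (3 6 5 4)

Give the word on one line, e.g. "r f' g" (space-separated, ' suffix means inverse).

r' g' r'

  after r': (1 5 4 2)(3 6)
  after g': (1 2 4 6)
  after r': (3 6 5 4)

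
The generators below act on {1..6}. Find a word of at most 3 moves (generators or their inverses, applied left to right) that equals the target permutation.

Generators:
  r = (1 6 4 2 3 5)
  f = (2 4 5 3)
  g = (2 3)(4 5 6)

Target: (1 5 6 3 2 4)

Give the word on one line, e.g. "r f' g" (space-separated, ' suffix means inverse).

g r g'

  after g: (2 3)(4 5 6)
  after r: (1 6 2 5 4)
  after g': (1 5 6 3 2 4)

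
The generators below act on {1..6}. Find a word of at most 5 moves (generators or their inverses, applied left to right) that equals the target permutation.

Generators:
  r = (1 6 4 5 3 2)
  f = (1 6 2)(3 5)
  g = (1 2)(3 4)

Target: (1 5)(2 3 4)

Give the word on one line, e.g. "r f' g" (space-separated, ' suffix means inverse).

  after r': (1 2 3 5 4 6)
  after r': (1 3 4)(2 5 6)
  after f': (1 5)(2 3 4)

r' r' f'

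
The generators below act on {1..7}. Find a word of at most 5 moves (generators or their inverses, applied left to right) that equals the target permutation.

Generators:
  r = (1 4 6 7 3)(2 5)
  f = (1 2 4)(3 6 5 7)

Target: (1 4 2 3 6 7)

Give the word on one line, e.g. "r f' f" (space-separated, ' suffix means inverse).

  after f: (1 2 4)(3 6 5 7)
  after r': (1 5 6 2)(3 4)
  after r': (1 2 3)(4 7 6 5)
  after f': (2 7 3 4 5)
  after r: (1 4 2 3 6 7)

f r' r' f' r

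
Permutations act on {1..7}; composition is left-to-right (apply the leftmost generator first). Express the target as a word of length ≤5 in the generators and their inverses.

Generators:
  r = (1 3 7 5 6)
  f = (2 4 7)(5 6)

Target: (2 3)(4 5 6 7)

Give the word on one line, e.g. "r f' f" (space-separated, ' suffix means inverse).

  after f: (2 4 7)(5 6)
  after r: (1 3 7 2 4 5)
  after f: (1 3 2 7 4 6 5)
  after r': (2 3)(4 5 6 7)

f r f r'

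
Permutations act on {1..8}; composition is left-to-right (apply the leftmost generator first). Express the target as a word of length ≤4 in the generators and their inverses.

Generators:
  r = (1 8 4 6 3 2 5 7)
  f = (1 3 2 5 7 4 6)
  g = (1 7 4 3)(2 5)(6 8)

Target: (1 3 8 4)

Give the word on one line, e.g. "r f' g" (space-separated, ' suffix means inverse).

f' r

  after f': (1 6 4 7 5 2 3)
  after r: (1 3 8 4)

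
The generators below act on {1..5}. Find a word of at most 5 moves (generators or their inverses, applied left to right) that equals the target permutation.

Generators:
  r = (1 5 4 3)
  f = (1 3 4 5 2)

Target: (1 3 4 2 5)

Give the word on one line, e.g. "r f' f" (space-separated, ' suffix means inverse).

f r f f r

  after f: (1 3 4 5 2)
  after r: (2 5)
  after f: (1 3 4 5)
  after f: (1 4 2)(3 5)
  after r: (1 3 4 2 5)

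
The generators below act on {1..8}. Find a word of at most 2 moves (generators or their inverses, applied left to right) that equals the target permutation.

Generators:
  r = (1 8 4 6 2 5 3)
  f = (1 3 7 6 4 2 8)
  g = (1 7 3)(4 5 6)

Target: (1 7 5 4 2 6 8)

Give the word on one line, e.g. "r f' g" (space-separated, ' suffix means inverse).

g r'

  after g: (1 7 3)(4 5 6)
  after r': (1 7 5 4 2 6 8)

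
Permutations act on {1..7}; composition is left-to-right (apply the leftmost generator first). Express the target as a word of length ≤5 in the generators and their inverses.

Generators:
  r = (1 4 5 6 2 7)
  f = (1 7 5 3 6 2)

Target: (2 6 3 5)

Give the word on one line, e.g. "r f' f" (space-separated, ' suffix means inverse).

  after r: (1 4 5 6 2 7)
  after f': (1 4 7 2)(3 5)
  after r': (2 7 6 5 3 4)
  after f: (1 7 2 5 6 3 4)
  after r: (2 6 3 5)

r f' r' f r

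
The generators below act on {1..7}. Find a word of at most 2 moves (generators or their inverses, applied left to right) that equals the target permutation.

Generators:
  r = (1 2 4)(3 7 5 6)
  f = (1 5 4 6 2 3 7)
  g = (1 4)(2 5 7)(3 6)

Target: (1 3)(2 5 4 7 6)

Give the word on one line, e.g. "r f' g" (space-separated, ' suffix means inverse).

  after f': (1 7 3 2 6 4 5)
  after r': (1 3)(2 5 4 7 6)

f' r'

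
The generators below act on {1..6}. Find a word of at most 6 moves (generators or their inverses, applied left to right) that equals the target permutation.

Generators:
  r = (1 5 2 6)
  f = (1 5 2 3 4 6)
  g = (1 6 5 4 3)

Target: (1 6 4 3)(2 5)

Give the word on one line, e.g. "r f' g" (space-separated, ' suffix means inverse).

  after g: (1 6 5 4 3)
  after g: (1 5 3 6 4)
  after r: (1 2 6 4 5 3)
  after f': (1 5 2 4)(3 6)
  after g': (1 6 4 3)(2 5)

g g r f' g'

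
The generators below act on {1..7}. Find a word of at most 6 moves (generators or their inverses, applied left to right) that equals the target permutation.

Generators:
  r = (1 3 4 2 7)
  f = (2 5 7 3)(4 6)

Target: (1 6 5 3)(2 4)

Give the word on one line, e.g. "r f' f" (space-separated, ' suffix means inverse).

f' r r f' r

  after f': (2 3 7 5)(4 6)
  after r: (1 3)(2 4 6)(5 7)
  after r: (1 4 6 7 5)
  after f': (1 6 5)(2 3 7)
  after r: (1 6 5 3)(2 4)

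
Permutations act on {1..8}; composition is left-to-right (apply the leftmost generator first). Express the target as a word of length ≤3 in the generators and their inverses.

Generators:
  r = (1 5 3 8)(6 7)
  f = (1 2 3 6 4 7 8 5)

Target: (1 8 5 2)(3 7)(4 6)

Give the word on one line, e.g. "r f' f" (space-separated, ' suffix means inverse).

r f'

  after r: (1 5 3 8)(6 7)
  after f': (1 8 5 2)(3 7)(4 6)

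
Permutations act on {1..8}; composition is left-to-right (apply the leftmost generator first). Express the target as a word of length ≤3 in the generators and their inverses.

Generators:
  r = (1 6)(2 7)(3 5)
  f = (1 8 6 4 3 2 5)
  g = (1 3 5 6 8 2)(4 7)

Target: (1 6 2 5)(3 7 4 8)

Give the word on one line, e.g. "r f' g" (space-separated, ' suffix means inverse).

  after f': (1 5 2 3 4 6 8)
  after g: (1 6 2 5)(3 7 4 8)

f' g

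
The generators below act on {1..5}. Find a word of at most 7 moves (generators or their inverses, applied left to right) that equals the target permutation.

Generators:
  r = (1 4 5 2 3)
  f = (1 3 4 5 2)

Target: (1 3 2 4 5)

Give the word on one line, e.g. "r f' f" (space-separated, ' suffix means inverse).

  after f: (1 3 4 5 2)
  after r': (1 2 3)
  after r': (1 5 4)
  after f': (1 4 2 5 3)
  after f': (1 3 2 4 5)

f r' r' f' f'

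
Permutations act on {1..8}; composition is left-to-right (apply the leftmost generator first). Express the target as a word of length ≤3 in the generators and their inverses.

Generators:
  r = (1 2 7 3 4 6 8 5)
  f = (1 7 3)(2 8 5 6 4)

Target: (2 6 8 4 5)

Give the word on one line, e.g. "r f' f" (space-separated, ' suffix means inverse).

  after f: (1 7 3)(2 8 5 6 4)
  after f: (1 3 7)(2 5 4 8 6)
  after f: (2 6 8 4 5)

f f f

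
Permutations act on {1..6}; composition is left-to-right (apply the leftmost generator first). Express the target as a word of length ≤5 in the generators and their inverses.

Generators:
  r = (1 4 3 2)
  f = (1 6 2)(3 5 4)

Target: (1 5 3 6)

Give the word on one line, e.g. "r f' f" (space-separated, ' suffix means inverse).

f' r' f

  after f': (1 2 6)(3 4 5)
  after r': (1 3)(2 6)(4 5)
  after f: (1 5 3 6)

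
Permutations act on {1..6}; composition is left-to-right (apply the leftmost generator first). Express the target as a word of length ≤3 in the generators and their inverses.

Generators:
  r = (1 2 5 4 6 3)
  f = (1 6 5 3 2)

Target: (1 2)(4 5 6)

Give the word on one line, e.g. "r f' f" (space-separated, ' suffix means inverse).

  after f: (1 6 5 3 2)
  after r: (1 3 5)(4 6)
  after f: (1 2)(4 5 6)

f r f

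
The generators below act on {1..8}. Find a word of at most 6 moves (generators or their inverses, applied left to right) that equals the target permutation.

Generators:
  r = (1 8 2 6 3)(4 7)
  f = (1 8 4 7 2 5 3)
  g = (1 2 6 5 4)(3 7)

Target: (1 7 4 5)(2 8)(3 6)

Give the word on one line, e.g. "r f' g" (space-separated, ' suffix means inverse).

f' f' g f

  after f': (1 3 5 2 7 4 8)
  after f': (1 5 7 8 3 2 4)
  after g: (1 4 2)(3 6 5)(7 8)
  after f: (1 7 4 5)(2 8)(3 6)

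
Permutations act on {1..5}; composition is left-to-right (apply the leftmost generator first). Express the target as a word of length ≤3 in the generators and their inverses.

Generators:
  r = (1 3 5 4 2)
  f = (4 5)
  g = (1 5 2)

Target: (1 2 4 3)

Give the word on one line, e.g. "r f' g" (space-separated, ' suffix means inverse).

f' r'

  after f': (4 5)
  after r': (1 2 4 3)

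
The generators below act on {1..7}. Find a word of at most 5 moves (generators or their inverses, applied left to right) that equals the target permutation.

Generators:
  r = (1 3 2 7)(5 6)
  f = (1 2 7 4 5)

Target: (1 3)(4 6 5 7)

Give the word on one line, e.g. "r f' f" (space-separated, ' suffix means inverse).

  after f': (1 5 4 7 2)
  after f': (1 4 2 5 7)
  after f': (1 7 5 2 4)
  after f': (1 2 7 4 5)
  after r': (1 3)(4 6 5 7)

f' f' f' f' r'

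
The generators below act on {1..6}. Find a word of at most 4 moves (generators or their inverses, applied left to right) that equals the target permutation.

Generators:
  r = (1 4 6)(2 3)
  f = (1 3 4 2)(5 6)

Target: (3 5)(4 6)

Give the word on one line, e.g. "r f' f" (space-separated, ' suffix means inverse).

r f r' f'

  after r: (1 4 6)(2 3)
  after f: (1 2 4 5 6 3)
  after r': (1 3 6 2)(4 5)
  after f': (3 5)(4 6)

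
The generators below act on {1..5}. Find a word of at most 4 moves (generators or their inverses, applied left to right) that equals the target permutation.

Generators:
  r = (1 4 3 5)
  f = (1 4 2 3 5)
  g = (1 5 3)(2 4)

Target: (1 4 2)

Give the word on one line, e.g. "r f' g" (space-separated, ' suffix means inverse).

r' r' f' f'

  after r': (1 5 3 4)
  after r': (1 3)(4 5)
  after f': (1 2 4 3 5)
  after f': (1 4 2)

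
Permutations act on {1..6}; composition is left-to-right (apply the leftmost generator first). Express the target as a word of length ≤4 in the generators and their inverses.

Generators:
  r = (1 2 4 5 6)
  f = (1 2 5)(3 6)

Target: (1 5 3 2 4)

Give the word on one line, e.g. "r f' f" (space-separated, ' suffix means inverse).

  after f: (1 2 5)(3 6)
  after r': (2 4)(3 5 6)
  after f': (1 5 3 2 4)

f r' f'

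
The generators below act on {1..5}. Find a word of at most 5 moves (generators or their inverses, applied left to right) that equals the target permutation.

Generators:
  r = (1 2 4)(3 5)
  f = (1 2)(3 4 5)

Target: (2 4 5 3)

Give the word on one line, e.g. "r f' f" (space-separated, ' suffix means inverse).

f r' r' r' r'

  after f: (1 2)(3 4 5)
  after r': (2 4 3)
  after r': (1 4 5 3)
  after r': (1 2)(3 4)
  after r': (2 4 5 3)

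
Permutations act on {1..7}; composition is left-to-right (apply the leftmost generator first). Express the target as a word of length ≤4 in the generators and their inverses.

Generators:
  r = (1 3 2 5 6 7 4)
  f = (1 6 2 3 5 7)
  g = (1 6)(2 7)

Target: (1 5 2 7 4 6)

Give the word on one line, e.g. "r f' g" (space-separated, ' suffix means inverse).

r f

  after r: (1 3 2 5 6 7 4)
  after f: (1 5 2 7 4 6)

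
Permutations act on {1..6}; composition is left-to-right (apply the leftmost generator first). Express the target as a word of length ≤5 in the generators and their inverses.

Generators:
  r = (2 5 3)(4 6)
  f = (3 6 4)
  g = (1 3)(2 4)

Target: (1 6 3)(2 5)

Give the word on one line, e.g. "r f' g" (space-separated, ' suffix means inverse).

  after g': (1 3)(2 4)
  after f: (1 6 4 2 3)
  after r': (1 4 3)(2 5)
  after f': (1 6 3)(2 5)

g' f r' f'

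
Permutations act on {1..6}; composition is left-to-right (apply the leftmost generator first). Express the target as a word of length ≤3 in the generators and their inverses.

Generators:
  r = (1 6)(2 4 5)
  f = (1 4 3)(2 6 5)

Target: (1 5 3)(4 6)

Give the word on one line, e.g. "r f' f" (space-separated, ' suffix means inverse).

r' f

  after r': (1 6)(2 5 4)
  after f: (1 5 3)(4 6)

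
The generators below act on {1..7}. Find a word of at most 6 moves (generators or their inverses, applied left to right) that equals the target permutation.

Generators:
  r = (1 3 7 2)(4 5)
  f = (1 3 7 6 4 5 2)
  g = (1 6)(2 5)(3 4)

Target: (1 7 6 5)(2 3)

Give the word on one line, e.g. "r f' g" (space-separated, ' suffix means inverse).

f r' r' r'

  after f: (1 3 7 6 4 5 2)
  after r': (5 7 6)
  after r': (1 2 7 6 4 5 3)
  after r': (1 7 6 5)(2 3)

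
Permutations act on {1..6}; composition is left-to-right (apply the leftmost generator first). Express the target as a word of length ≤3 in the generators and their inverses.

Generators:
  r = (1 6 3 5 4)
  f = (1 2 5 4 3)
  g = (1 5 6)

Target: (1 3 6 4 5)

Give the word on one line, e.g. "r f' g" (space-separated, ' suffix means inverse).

g r'

  after g: (1 5 6)
  after r': (1 3 6 4 5)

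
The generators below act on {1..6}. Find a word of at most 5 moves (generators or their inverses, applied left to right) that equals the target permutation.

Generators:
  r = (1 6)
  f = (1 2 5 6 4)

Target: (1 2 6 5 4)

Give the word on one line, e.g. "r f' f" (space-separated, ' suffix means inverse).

  after f': (1 4 6 5 2)
  after f': (1 6 2 4 5)
  after r': (2 4 5 6)
  after f: (1 2)(4 6 5)
  after r: (1 2 6 5 4)

f' f' r' f r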